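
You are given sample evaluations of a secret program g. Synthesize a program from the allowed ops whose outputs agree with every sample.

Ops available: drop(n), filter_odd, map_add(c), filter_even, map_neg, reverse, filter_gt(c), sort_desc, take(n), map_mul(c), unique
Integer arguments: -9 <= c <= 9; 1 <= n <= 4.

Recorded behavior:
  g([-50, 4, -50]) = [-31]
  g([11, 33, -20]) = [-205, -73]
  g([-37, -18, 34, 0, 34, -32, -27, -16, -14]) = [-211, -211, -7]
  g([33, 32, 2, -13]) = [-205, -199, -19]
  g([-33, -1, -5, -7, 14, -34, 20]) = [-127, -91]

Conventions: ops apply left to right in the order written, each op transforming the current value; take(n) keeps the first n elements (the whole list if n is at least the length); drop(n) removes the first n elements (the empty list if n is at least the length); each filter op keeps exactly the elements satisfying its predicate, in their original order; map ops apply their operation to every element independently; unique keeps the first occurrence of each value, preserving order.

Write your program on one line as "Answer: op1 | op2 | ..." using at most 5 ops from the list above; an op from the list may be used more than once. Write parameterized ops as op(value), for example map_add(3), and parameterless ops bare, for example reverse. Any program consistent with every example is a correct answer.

map_mul(6) | filter_gt(-1) | map_add(7) | sort_desc | map_neg

Check, running the answer program on each example:
  [-50, 4, -50] -> [-300, 24, -300] -> [24] -> [31] -> [31] -> [-31]
  [11, 33, -20] -> [66, 198, -120] -> [66, 198] -> [73, 205] -> [205, 73] -> [-205, -73]
  [-37, -18, 34, 0, 34, -32, -27, -16, -14] -> [-222, -108, 204, 0, 204, -192, -162, -96, -84] -> [204, 0, 204] -> [211, 7, 211] -> [211, 211, 7] -> [-211, -211, -7]
  [33, 32, 2, -13] -> [198, 192, 12, -78] -> [198, 192, 12] -> [205, 199, 19] -> [205, 199, 19] -> [-205, -199, -19]
  [-33, -1, -5, -7, 14, -34, 20] -> [-198, -6, -30, -42, 84, -204, 120] -> [84, 120] -> [91, 127] -> [127, 91] -> [-127, -91]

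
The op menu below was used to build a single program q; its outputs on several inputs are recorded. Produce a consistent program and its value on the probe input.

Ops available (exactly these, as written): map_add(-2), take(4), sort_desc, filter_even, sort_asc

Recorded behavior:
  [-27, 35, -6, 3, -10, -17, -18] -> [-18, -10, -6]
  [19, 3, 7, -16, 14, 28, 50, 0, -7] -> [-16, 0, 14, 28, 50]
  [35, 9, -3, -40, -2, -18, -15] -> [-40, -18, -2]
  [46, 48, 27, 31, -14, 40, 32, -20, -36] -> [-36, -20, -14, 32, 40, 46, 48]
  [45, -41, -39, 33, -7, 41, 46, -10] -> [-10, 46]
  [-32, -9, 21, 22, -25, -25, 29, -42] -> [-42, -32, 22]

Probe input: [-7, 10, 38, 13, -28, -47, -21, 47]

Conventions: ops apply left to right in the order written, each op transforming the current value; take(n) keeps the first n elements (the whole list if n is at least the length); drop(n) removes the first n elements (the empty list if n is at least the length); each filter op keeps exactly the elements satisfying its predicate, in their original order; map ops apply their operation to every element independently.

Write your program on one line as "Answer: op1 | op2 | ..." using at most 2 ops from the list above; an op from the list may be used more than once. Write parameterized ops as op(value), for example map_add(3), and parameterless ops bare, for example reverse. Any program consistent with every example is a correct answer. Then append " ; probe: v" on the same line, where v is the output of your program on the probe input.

filter_even | sort_asc ; probe: [-28, 10, 38]

Check, running the answer program on each example:
  [-27, 35, -6, 3, -10, -17, -18] -> [-6, -10, -18] -> [-18, -10, -6]
  [19, 3, 7, -16, 14, 28, 50, 0, -7] -> [-16, 14, 28, 50, 0] -> [-16, 0, 14, 28, 50]
  [35, 9, -3, -40, -2, -18, -15] -> [-40, -2, -18] -> [-40, -18, -2]
  [46, 48, 27, 31, -14, 40, 32, -20, -36] -> [46, 48, -14, 40, 32, -20, -36] -> [-36, -20, -14, 32, 40, 46, 48]
  [45, -41, -39, 33, -7, 41, 46, -10] -> [46, -10] -> [-10, 46]
  [-32, -9, 21, 22, -25, -25, 29, -42] -> [-32, 22, -42] -> [-42, -32, 22]
  probe: [-7, 10, 38, 13, -28, -47, -21, 47] -> [10, 38, -28] -> [-28, 10, 38]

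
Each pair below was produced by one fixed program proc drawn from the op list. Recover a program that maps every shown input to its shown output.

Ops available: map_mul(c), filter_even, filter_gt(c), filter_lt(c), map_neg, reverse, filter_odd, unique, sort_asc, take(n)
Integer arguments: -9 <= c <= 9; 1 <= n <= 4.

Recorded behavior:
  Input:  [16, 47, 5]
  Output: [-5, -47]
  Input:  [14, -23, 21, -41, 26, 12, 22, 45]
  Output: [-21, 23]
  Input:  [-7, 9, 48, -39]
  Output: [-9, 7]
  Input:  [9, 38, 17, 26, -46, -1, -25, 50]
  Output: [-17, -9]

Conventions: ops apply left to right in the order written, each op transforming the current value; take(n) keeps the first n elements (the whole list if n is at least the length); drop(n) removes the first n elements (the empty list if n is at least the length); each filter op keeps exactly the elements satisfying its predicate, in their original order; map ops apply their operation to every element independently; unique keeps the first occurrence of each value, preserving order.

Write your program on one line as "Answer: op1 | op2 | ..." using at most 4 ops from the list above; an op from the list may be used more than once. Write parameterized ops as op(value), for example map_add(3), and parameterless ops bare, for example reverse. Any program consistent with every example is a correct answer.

take(3) | map_neg | filter_odd | reverse

Check, running the answer program on each example:
  [16, 47, 5] -> [16, 47, 5] -> [-16, -47, -5] -> [-47, -5] -> [-5, -47]
  [14, -23, 21, -41, 26, 12, 22, 45] -> [14, -23, 21] -> [-14, 23, -21] -> [23, -21] -> [-21, 23]
  [-7, 9, 48, -39] -> [-7, 9, 48] -> [7, -9, -48] -> [7, -9] -> [-9, 7]
  [9, 38, 17, 26, -46, -1, -25, 50] -> [9, 38, 17] -> [-9, -38, -17] -> [-9, -17] -> [-17, -9]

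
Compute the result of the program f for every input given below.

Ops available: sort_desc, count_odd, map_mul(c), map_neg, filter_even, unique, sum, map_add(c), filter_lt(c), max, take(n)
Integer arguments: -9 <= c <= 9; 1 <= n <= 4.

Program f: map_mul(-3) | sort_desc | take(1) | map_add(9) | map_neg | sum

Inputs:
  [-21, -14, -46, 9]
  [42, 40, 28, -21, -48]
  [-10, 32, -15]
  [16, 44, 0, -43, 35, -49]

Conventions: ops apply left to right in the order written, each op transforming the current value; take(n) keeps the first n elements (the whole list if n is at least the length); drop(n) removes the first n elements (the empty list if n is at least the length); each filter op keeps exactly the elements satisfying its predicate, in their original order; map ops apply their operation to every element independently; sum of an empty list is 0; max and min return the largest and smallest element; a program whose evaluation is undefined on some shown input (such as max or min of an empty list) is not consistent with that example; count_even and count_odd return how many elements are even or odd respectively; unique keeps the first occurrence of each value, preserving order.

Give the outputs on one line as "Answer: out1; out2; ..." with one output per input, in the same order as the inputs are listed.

Execution, op by op:
  [-21, -14, -46, 9] -> [63, 42, 138, -27] -> [138, 63, 42, -27] -> [138] -> [147] -> [-147] -> -147
  [42, 40, 28, -21, -48] -> [-126, -120, -84, 63, 144] -> [144, 63, -84, -120, -126] -> [144] -> [153] -> [-153] -> -153
  [-10, 32, -15] -> [30, -96, 45] -> [45, 30, -96] -> [45] -> [54] -> [-54] -> -54
  [16, 44, 0, -43, 35, -49] -> [-48, -132, 0, 129, -105, 147] -> [147, 129, 0, -48, -105, -132] -> [147] -> [156] -> [-156] -> -156

-147; -153; -54; -156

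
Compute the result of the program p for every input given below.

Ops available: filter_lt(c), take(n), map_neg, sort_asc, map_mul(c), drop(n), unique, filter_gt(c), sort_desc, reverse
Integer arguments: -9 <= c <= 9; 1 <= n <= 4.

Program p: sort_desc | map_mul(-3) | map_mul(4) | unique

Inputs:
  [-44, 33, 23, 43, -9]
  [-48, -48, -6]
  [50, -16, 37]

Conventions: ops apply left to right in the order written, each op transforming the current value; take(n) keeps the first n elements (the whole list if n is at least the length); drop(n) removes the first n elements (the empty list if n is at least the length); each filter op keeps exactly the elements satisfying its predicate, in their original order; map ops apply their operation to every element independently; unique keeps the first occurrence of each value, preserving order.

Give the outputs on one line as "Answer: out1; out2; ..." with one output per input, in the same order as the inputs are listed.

Execution, op by op:
  [-44, 33, 23, 43, -9] -> [43, 33, 23, -9, -44] -> [-129, -99, -69, 27, 132] -> [-516, -396, -276, 108, 528] -> [-516, -396, -276, 108, 528]
  [-48, -48, -6] -> [-6, -48, -48] -> [18, 144, 144] -> [72, 576, 576] -> [72, 576]
  [50, -16, 37] -> [50, 37, -16] -> [-150, -111, 48] -> [-600, -444, 192] -> [-600, -444, 192]

[-516, -396, -276, 108, 528]; [72, 576]; [-600, -444, 192]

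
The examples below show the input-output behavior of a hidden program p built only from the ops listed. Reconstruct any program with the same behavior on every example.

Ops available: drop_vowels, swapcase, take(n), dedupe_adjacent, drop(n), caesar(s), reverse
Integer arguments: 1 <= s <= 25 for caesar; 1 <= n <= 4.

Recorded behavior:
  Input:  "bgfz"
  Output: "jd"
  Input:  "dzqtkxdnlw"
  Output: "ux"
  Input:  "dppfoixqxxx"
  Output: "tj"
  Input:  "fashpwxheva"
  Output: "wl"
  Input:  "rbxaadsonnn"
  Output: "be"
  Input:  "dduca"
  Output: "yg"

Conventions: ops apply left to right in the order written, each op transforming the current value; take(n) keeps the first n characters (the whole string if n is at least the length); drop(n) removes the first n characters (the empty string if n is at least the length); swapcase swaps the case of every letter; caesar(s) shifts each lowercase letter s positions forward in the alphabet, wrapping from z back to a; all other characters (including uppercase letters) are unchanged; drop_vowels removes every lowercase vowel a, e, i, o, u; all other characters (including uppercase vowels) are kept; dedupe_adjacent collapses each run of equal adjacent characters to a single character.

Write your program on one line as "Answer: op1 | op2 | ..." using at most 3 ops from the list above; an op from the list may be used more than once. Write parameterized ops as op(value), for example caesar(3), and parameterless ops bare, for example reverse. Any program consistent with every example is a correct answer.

caesar(4) | drop(2) | take(2)

Check, running the answer program on each example:
  "bgfz" -> "fkjd" -> "jd" -> "jd"
  "dzqtkxdnlw" -> "hduxobhrpa" -> "uxobhrpa" -> "ux"
  "dppfoixqxxx" -> "httjsmbubbb" -> "tjsmbubbb" -> "tj"
  "fashpwxheva" -> "jewltablize" -> "wltablize" -> "wl"
  "rbxaadsonnn" -> "vfbeehwsrrr" -> "beehwsrrr" -> "be"
  "dduca" -> "hhyge" -> "yge" -> "yg"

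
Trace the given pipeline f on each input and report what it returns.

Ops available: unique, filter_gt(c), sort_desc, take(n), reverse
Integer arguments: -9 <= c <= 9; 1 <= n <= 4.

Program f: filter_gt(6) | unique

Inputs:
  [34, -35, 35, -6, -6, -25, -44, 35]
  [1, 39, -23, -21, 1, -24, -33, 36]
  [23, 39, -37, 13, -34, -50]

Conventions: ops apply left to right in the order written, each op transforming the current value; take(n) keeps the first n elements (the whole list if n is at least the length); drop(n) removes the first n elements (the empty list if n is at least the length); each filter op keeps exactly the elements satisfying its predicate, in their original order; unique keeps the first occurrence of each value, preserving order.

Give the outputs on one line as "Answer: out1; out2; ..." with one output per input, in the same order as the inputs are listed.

[34, 35]; [39, 36]; [23, 39, 13]

Execution, op by op:
  [34, -35, 35, -6, -6, -25, -44, 35] -> [34, 35, 35] -> [34, 35]
  [1, 39, -23, -21, 1, -24, -33, 36] -> [39, 36] -> [39, 36]
  [23, 39, -37, 13, -34, -50] -> [23, 39, 13] -> [23, 39, 13]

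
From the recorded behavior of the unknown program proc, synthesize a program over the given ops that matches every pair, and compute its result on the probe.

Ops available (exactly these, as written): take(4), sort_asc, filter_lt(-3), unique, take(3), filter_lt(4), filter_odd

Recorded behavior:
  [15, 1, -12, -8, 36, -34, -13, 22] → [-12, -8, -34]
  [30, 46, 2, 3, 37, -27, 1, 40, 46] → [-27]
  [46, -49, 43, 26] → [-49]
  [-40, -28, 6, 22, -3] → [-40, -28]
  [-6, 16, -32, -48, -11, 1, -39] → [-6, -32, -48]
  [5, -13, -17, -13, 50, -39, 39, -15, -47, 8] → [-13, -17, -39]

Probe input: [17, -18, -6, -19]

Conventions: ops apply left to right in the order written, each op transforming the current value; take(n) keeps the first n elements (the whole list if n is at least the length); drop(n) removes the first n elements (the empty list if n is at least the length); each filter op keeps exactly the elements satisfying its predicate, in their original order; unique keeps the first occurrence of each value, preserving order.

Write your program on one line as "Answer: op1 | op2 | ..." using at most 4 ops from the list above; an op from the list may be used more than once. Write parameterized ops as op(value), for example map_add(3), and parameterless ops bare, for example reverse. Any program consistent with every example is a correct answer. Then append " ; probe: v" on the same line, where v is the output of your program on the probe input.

unique | filter_lt(-3) | take(3) ; probe: [-18, -6, -19]

Check, running the answer program on each example:
  [15, 1, -12, -8, 36, -34, -13, 22] -> [15, 1, -12, -8, 36, -34, -13, 22] -> [-12, -8, -34, -13] -> [-12, -8, -34]
  [30, 46, 2, 3, 37, -27, 1, 40, 46] -> [30, 46, 2, 3, 37, -27, 1, 40] -> [-27] -> [-27]
  [46, -49, 43, 26] -> [46, -49, 43, 26] -> [-49] -> [-49]
  [-40, -28, 6, 22, -3] -> [-40, -28, 6, 22, -3] -> [-40, -28] -> [-40, -28]
  [-6, 16, -32, -48, -11, 1, -39] -> [-6, 16, -32, -48, -11, 1, -39] -> [-6, -32, -48, -11, -39] -> [-6, -32, -48]
  [5, -13, -17, -13, 50, -39, 39, -15, -47, 8] -> [5, -13, -17, 50, -39, 39, -15, -47, 8] -> [-13, -17, -39, -15, -47] -> [-13, -17, -39]
  probe: [17, -18, -6, -19] -> [17, -18, -6, -19] -> [-18, -6, -19] -> [-18, -6, -19]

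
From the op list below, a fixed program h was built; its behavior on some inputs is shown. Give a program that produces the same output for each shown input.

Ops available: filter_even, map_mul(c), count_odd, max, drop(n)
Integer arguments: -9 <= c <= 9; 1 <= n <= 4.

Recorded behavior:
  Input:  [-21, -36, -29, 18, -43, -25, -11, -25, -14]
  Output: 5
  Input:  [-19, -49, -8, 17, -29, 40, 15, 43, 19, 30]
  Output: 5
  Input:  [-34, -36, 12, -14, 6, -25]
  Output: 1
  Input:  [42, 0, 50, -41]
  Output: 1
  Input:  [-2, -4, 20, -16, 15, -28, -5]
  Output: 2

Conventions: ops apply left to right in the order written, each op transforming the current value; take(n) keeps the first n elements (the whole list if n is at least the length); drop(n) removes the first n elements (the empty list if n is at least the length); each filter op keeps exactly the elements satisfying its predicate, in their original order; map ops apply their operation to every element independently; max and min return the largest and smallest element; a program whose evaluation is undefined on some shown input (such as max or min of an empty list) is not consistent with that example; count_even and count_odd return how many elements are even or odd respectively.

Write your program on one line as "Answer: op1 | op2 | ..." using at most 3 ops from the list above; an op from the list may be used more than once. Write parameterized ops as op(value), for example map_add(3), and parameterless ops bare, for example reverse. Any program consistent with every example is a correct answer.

drop(2) | count_odd

Check, running the answer program on each example:
  [-21, -36, -29, 18, -43, -25, -11, -25, -14] -> [-29, 18, -43, -25, -11, -25, -14] -> 5
  [-19, -49, -8, 17, -29, 40, 15, 43, 19, 30] -> [-8, 17, -29, 40, 15, 43, 19, 30] -> 5
  [-34, -36, 12, -14, 6, -25] -> [12, -14, 6, -25] -> 1
  [42, 0, 50, -41] -> [50, -41] -> 1
  [-2, -4, 20, -16, 15, -28, -5] -> [20, -16, 15, -28, -5] -> 2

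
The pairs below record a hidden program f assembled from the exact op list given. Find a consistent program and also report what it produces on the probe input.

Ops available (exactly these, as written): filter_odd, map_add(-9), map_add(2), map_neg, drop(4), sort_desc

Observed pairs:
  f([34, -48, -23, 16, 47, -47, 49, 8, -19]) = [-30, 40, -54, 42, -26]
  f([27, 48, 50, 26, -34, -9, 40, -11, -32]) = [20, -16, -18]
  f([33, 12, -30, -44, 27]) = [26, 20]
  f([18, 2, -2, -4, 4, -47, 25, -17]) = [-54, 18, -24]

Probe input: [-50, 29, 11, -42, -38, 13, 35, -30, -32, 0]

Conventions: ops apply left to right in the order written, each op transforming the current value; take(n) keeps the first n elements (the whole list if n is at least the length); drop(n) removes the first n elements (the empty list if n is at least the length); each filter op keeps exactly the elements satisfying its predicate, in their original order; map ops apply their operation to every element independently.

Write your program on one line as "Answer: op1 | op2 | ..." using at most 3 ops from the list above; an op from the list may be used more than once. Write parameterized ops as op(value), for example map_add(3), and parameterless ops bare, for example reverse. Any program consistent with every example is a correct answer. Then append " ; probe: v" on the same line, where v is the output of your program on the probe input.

filter_odd | map_add(-9) | map_add(2) ; probe: [22, 4, 6, 28]

Check, running the answer program on each example:
  [34, -48, -23, 16, 47, -47, 49, 8, -19] -> [-23, 47, -47, 49, -19] -> [-32, 38, -56, 40, -28] -> [-30, 40, -54, 42, -26]
  [27, 48, 50, 26, -34, -9, 40, -11, -32] -> [27, -9, -11] -> [18, -18, -20] -> [20, -16, -18]
  [33, 12, -30, -44, 27] -> [33, 27] -> [24, 18] -> [26, 20]
  [18, 2, -2, -4, 4, -47, 25, -17] -> [-47, 25, -17] -> [-56, 16, -26] -> [-54, 18, -24]
  probe: [-50, 29, 11, -42, -38, 13, 35, -30, -32, 0] -> [29, 11, 13, 35] -> [20, 2, 4, 26] -> [22, 4, 6, 28]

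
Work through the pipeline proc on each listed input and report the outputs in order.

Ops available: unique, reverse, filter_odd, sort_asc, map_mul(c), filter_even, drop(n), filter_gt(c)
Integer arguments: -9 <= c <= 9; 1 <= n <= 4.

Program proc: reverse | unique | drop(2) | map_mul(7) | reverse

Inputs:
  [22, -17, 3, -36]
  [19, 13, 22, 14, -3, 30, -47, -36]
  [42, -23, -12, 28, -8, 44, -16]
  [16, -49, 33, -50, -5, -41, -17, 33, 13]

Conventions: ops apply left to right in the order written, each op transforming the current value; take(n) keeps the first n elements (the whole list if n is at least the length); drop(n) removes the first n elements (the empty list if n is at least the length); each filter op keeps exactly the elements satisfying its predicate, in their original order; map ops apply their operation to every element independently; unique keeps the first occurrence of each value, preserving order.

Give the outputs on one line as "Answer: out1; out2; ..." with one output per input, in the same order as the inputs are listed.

[154, -119]; [133, 91, 154, 98, -21, 210]; [294, -161, -84, 196, -56]; [112, -343, -350, -35, -287, -119]

Execution, op by op:
  [22, -17, 3, -36] -> [-36, 3, -17, 22] -> [-36, 3, -17, 22] -> [-17, 22] -> [-119, 154] -> [154, -119]
  [19, 13, 22, 14, -3, 30, -47, -36] -> [-36, -47, 30, -3, 14, 22, 13, 19] -> [-36, -47, 30, -3, 14, 22, 13, 19] -> [30, -3, 14, 22, 13, 19] -> [210, -21, 98, 154, 91, 133] -> [133, 91, 154, 98, -21, 210]
  [42, -23, -12, 28, -8, 44, -16] -> [-16, 44, -8, 28, -12, -23, 42] -> [-16, 44, -8, 28, -12, -23, 42] -> [-8, 28, -12, -23, 42] -> [-56, 196, -84, -161, 294] -> [294, -161, -84, 196, -56]
  [16, -49, 33, -50, -5, -41, -17, 33, 13] -> [13, 33, -17, -41, -5, -50, 33, -49, 16] -> [13, 33, -17, -41, -5, -50, -49, 16] -> [-17, -41, -5, -50, -49, 16] -> [-119, -287, -35, -350, -343, 112] -> [112, -343, -350, -35, -287, -119]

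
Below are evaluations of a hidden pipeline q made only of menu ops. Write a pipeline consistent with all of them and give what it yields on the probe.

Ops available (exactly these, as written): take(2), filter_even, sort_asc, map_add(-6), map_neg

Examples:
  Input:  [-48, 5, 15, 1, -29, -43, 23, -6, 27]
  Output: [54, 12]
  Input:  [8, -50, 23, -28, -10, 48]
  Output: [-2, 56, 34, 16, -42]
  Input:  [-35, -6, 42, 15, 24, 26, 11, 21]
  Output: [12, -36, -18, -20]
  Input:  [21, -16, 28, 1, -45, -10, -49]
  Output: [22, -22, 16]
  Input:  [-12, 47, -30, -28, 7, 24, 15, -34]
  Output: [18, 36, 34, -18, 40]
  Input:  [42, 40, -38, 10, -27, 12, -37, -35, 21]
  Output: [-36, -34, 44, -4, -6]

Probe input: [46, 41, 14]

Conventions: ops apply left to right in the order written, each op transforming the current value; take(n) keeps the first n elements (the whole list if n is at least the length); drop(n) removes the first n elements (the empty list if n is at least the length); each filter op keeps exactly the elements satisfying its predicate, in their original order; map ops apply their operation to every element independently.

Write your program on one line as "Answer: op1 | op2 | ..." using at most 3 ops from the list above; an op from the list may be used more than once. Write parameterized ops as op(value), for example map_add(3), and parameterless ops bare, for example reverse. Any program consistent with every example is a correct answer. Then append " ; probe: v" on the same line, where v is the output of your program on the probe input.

map_add(-6) | map_neg | filter_even ; probe: [-40, -8]

Check, running the answer program on each example:
  [-48, 5, 15, 1, -29, -43, 23, -6, 27] -> [-54, -1, 9, -5, -35, -49, 17, -12, 21] -> [54, 1, -9, 5, 35, 49, -17, 12, -21] -> [54, 12]
  [8, -50, 23, -28, -10, 48] -> [2, -56, 17, -34, -16, 42] -> [-2, 56, -17, 34, 16, -42] -> [-2, 56, 34, 16, -42]
  [-35, -6, 42, 15, 24, 26, 11, 21] -> [-41, -12, 36, 9, 18, 20, 5, 15] -> [41, 12, -36, -9, -18, -20, -5, -15] -> [12, -36, -18, -20]
  [21, -16, 28, 1, -45, -10, -49] -> [15, -22, 22, -5, -51, -16, -55] -> [-15, 22, -22, 5, 51, 16, 55] -> [22, -22, 16]
  [-12, 47, -30, -28, 7, 24, 15, -34] -> [-18, 41, -36, -34, 1, 18, 9, -40] -> [18, -41, 36, 34, -1, -18, -9, 40] -> [18, 36, 34, -18, 40]
  [42, 40, -38, 10, -27, 12, -37, -35, 21] -> [36, 34, -44, 4, -33, 6, -43, -41, 15] -> [-36, -34, 44, -4, 33, -6, 43, 41, -15] -> [-36, -34, 44, -4, -6]
  probe: [46, 41, 14] -> [40, 35, 8] -> [-40, -35, -8] -> [-40, -8]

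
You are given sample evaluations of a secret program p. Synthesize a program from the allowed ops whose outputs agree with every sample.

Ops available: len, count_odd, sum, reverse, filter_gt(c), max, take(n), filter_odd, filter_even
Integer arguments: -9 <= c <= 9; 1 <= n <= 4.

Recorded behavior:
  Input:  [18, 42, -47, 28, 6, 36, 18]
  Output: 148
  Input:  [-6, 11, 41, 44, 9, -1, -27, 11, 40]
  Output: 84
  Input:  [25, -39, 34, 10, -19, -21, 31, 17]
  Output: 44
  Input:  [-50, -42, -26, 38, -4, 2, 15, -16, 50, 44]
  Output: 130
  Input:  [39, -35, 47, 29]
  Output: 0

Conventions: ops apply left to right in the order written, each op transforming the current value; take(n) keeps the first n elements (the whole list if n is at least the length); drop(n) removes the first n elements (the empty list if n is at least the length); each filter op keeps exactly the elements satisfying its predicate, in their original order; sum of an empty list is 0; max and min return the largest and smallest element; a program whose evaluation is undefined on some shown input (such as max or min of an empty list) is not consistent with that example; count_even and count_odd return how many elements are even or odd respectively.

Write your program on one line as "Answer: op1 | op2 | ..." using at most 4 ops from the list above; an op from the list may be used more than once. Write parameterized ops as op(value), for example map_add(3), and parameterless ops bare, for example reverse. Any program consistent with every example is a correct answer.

filter_even | filter_gt(-6) | sum

Check, running the answer program on each example:
  [18, 42, -47, 28, 6, 36, 18] -> [18, 42, 28, 6, 36, 18] -> [18, 42, 28, 6, 36, 18] -> 148
  [-6, 11, 41, 44, 9, -1, -27, 11, 40] -> [-6, 44, 40] -> [44, 40] -> 84
  [25, -39, 34, 10, -19, -21, 31, 17] -> [34, 10] -> [34, 10] -> 44
  [-50, -42, -26, 38, -4, 2, 15, -16, 50, 44] -> [-50, -42, -26, 38, -4, 2, -16, 50, 44] -> [38, -4, 2, 50, 44] -> 130
  [39, -35, 47, 29] -> [] -> [] -> 0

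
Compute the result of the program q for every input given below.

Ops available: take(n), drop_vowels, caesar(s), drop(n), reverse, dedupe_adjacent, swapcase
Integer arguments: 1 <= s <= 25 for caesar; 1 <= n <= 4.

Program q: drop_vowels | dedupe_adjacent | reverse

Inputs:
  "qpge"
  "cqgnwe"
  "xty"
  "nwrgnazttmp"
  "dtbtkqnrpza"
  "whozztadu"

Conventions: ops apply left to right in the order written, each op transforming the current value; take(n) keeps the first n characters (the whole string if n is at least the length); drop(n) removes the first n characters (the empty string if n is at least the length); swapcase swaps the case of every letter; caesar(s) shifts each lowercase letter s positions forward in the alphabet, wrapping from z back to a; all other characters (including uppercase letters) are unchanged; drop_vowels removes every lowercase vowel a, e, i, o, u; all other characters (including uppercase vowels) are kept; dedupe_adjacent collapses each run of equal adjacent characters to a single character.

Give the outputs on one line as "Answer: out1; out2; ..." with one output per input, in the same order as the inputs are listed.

"gpq"; "wngqc"; "ytx"; "pmtzngrwn"; "zprnqktbtd"; "dtzhw"

Execution, op by op:
  "qpge" -> "qpg" -> "qpg" -> "gpq"
  "cqgnwe" -> "cqgnw" -> "cqgnw" -> "wngqc"
  "xty" -> "xty" -> "xty" -> "ytx"
  "nwrgnazttmp" -> "nwrgnzttmp" -> "nwrgnztmp" -> "pmtzngrwn"
  "dtbtkqnrpza" -> "dtbtkqnrpz" -> "dtbtkqnrpz" -> "zprnqktbtd"
  "whozztadu" -> "whzztd" -> "whztd" -> "dtzhw"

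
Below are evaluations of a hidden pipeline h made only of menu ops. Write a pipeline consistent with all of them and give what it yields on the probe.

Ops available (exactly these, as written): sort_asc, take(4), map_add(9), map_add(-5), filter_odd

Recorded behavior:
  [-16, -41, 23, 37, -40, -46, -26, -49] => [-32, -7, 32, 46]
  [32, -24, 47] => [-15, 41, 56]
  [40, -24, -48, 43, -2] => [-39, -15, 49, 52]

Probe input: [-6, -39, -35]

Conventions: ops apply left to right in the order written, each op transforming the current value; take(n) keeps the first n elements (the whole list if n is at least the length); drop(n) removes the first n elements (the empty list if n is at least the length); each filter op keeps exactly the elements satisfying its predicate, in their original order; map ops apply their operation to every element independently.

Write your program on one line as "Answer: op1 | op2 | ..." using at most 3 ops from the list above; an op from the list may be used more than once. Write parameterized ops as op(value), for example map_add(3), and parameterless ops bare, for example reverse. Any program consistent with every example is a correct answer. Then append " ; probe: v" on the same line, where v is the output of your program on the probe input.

take(4) | sort_asc | map_add(9) ; probe: [-30, -26, 3]

Check, running the answer program on each example:
  [-16, -41, 23, 37, -40, -46, -26, -49] -> [-16, -41, 23, 37] -> [-41, -16, 23, 37] -> [-32, -7, 32, 46]
  [32, -24, 47] -> [32, -24, 47] -> [-24, 32, 47] -> [-15, 41, 56]
  [40, -24, -48, 43, -2] -> [40, -24, -48, 43] -> [-48, -24, 40, 43] -> [-39, -15, 49, 52]
  probe: [-6, -39, -35] -> [-6, -39, -35] -> [-39, -35, -6] -> [-30, -26, 3]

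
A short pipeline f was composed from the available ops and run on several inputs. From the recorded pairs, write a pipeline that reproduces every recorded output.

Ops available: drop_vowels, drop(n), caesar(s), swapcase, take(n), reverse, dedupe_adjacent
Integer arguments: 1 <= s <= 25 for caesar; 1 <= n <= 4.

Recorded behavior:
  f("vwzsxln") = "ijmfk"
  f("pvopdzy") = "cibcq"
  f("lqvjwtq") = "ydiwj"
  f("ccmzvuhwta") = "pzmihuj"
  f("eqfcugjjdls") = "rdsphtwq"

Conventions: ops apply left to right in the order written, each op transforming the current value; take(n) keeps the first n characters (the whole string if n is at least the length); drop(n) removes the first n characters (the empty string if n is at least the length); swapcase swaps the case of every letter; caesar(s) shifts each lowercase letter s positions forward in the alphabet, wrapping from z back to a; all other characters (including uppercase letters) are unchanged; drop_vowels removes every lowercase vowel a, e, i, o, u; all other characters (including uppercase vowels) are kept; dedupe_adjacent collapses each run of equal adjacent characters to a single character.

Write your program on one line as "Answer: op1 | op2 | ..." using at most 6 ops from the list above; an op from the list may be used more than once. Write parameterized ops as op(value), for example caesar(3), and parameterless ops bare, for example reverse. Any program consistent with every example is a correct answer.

reverse | caesar(13) | drop(2) | reverse | dedupe_adjacent

Check, running the answer program on each example:
  "vwzsxln" -> "nlxszwv" -> "aykfmji" -> "kfmji" -> "ijmfk" -> "ijmfk"
  "pvopdzy" -> "yzdpovp" -> "lmqcbic" -> "qcbic" -> "cibcq" -> "cibcq"
  "lqvjwtq" -> "qtwjvql" -> "dgjwidy" -> "jwidy" -> "ydiwj" -> "ydiwj"
  "ccmzvuhwta" -> "atwhuvzmcc" -> "ngjuhimzpp" -> "juhimzpp" -> "ppzmihuj" -> "pzmihuj"
  "eqfcugjjdls" -> "sldjjgucfqe" -> "fyqwwthpsdr" -> "qwwthpsdr" -> "rdsphtwwq" -> "rdsphtwq"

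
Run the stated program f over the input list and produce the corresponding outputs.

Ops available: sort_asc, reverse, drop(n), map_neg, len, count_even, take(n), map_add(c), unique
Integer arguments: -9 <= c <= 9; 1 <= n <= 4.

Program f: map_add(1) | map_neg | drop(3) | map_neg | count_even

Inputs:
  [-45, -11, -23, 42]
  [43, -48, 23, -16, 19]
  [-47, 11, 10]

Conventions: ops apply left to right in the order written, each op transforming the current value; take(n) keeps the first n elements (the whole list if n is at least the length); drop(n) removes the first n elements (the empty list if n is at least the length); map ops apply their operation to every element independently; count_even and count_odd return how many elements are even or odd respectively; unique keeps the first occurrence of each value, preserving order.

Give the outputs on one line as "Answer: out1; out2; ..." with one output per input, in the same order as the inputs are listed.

Execution, op by op:
  [-45, -11, -23, 42] -> [-44, -10, -22, 43] -> [44, 10, 22, -43] -> [-43] -> [43] -> 0
  [43, -48, 23, -16, 19] -> [44, -47, 24, -15, 20] -> [-44, 47, -24, 15, -20] -> [15, -20] -> [-15, 20] -> 1
  [-47, 11, 10] -> [-46, 12, 11] -> [46, -12, -11] -> [] -> [] -> 0

0; 1; 0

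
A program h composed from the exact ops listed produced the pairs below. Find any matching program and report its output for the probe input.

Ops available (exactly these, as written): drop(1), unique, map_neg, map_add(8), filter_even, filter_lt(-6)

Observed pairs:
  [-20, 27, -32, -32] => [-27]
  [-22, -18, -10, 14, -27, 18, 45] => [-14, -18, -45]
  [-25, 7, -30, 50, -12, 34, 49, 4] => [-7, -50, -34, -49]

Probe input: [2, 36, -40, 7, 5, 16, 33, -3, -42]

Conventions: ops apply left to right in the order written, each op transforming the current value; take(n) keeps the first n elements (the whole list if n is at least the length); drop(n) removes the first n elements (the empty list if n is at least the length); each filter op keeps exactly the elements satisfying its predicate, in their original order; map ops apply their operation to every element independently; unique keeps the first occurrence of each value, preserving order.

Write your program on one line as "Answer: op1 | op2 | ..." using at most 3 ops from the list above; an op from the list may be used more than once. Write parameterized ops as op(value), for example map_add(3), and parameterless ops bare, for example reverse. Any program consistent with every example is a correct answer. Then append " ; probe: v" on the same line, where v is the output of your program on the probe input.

map_neg | filter_lt(-6) ; probe: [-36, -7, -16, -33]

Check, running the answer program on each example:
  [-20, 27, -32, -32] -> [20, -27, 32, 32] -> [-27]
  [-22, -18, -10, 14, -27, 18, 45] -> [22, 18, 10, -14, 27, -18, -45] -> [-14, -18, -45]
  [-25, 7, -30, 50, -12, 34, 49, 4] -> [25, -7, 30, -50, 12, -34, -49, -4] -> [-7, -50, -34, -49]
  probe: [2, 36, -40, 7, 5, 16, 33, -3, -42] -> [-2, -36, 40, -7, -5, -16, -33, 3, 42] -> [-36, -7, -16, -33]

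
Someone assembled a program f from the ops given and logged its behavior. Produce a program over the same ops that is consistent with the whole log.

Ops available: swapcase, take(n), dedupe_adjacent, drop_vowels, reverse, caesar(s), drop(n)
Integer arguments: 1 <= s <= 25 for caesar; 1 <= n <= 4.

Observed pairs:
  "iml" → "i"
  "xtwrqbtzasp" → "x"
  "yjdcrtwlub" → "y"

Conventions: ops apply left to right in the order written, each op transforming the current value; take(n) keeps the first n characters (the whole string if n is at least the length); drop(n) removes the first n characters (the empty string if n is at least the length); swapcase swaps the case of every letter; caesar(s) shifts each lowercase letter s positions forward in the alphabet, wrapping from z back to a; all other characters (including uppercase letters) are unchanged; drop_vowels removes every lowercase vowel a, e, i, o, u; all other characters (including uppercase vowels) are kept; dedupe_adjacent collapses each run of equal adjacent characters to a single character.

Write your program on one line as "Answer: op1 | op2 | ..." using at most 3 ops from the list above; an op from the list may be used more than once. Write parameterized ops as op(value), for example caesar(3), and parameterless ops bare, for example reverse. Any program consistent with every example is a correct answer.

take(3) | reverse | drop(2)

Check, running the answer program on each example:
  "iml" -> "iml" -> "lmi" -> "i"
  "xtwrqbtzasp" -> "xtw" -> "wtx" -> "x"
  "yjdcrtwlub" -> "yjd" -> "djy" -> "y"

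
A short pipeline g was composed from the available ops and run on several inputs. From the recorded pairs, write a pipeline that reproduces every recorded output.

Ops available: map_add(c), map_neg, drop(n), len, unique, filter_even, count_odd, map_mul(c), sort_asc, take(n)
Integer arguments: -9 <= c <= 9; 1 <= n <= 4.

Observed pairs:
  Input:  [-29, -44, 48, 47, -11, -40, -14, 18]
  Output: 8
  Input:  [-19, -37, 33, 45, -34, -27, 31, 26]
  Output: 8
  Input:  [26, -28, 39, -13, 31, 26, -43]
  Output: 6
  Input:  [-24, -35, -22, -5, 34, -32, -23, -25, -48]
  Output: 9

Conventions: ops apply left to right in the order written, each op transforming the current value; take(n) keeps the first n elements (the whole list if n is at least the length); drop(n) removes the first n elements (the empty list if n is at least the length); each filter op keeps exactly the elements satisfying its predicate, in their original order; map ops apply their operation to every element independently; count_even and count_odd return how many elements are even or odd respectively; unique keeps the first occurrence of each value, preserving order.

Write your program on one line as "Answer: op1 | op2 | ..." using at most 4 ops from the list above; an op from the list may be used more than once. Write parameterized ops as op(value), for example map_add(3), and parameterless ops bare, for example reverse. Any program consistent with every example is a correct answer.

unique | map_add(-6) | sort_asc | len

Check, running the answer program on each example:
  [-29, -44, 48, 47, -11, -40, -14, 18] -> [-29, -44, 48, 47, -11, -40, -14, 18] -> [-35, -50, 42, 41, -17, -46, -20, 12] -> [-50, -46, -35, -20, -17, 12, 41, 42] -> 8
  [-19, -37, 33, 45, -34, -27, 31, 26] -> [-19, -37, 33, 45, -34, -27, 31, 26] -> [-25, -43, 27, 39, -40, -33, 25, 20] -> [-43, -40, -33, -25, 20, 25, 27, 39] -> 8
  [26, -28, 39, -13, 31, 26, -43] -> [26, -28, 39, -13, 31, -43] -> [20, -34, 33, -19, 25, -49] -> [-49, -34, -19, 20, 25, 33] -> 6
  [-24, -35, -22, -5, 34, -32, -23, -25, -48] -> [-24, -35, -22, -5, 34, -32, -23, -25, -48] -> [-30, -41, -28, -11, 28, -38, -29, -31, -54] -> [-54, -41, -38, -31, -30, -29, -28, -11, 28] -> 9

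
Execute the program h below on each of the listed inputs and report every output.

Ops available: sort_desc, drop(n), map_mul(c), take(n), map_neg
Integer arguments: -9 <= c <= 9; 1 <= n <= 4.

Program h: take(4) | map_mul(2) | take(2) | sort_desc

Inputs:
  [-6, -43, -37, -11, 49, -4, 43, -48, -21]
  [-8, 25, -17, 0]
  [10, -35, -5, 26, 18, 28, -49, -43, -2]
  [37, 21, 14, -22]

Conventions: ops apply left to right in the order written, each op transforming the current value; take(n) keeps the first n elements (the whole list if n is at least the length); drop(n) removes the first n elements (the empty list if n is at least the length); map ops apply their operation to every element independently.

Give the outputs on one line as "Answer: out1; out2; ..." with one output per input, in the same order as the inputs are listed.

Execution, op by op:
  [-6, -43, -37, -11, 49, -4, 43, -48, -21] -> [-6, -43, -37, -11] -> [-12, -86, -74, -22] -> [-12, -86] -> [-12, -86]
  [-8, 25, -17, 0] -> [-8, 25, -17, 0] -> [-16, 50, -34, 0] -> [-16, 50] -> [50, -16]
  [10, -35, -5, 26, 18, 28, -49, -43, -2] -> [10, -35, -5, 26] -> [20, -70, -10, 52] -> [20, -70] -> [20, -70]
  [37, 21, 14, -22] -> [37, 21, 14, -22] -> [74, 42, 28, -44] -> [74, 42] -> [74, 42]

[-12, -86]; [50, -16]; [20, -70]; [74, 42]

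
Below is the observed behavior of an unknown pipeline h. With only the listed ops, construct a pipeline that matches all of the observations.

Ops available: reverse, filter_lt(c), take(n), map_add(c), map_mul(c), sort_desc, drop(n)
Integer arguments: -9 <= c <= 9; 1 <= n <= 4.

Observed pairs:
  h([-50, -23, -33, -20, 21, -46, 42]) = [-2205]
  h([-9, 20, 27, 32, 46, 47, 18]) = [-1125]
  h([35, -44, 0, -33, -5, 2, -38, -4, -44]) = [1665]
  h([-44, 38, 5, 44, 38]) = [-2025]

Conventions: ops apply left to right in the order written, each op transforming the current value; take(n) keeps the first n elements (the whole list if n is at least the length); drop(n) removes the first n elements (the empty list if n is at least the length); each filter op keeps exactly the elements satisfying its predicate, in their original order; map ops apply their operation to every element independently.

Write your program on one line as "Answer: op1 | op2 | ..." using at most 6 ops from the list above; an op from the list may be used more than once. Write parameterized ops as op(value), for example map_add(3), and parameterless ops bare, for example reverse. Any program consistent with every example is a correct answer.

reverse | map_add(7) | map_mul(-5) | take(2) | map_mul(9) | take(1)

Check, running the answer program on each example:
  [-50, -23, -33, -20, 21, -46, 42] -> [42, -46, 21, -20, -33, -23, -50] -> [49, -39, 28, -13, -26, -16, -43] -> [-245, 195, -140, 65, 130, 80, 215] -> [-245, 195] -> [-2205, 1755] -> [-2205]
  [-9, 20, 27, 32, 46, 47, 18] -> [18, 47, 46, 32, 27, 20, -9] -> [25, 54, 53, 39, 34, 27, -2] -> [-125, -270, -265, -195, -170, -135, 10] -> [-125, -270] -> [-1125, -2430] -> [-1125]
  [35, -44, 0, -33, -5, 2, -38, -4, -44] -> [-44, -4, -38, 2, -5, -33, 0, -44, 35] -> [-37, 3, -31, 9, 2, -26, 7, -37, 42] -> [185, -15, 155, -45, -10, 130, -35, 185, -210] -> [185, -15] -> [1665, -135] -> [1665]
  [-44, 38, 5, 44, 38] -> [38, 44, 5, 38, -44] -> [45, 51, 12, 45, -37] -> [-225, -255, -60, -225, 185] -> [-225, -255] -> [-2025, -2295] -> [-2025]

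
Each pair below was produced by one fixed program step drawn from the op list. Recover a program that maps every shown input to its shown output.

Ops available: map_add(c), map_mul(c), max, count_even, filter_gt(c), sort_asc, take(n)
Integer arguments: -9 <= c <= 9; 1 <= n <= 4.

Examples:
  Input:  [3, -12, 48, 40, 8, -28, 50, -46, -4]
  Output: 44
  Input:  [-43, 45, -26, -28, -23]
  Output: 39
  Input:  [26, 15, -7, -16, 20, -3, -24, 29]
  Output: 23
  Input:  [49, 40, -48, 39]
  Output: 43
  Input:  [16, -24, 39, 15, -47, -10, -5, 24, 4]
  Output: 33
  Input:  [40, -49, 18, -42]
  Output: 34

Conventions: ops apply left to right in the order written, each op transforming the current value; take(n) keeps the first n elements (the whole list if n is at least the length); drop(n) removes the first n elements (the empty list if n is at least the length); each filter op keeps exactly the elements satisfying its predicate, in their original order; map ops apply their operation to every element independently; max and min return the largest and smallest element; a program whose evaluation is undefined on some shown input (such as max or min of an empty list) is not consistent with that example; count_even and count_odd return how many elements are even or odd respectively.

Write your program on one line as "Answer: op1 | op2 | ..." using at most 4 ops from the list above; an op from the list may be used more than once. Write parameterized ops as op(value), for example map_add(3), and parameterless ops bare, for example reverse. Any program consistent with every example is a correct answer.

sort_asc | filter_gt(4) | map_add(-6) | max

Check, running the answer program on each example:
  [3, -12, 48, 40, 8, -28, 50, -46, -4] -> [-46, -28, -12, -4, 3, 8, 40, 48, 50] -> [8, 40, 48, 50] -> [2, 34, 42, 44] -> 44
  [-43, 45, -26, -28, -23] -> [-43, -28, -26, -23, 45] -> [45] -> [39] -> 39
  [26, 15, -7, -16, 20, -3, -24, 29] -> [-24, -16, -7, -3, 15, 20, 26, 29] -> [15, 20, 26, 29] -> [9, 14, 20, 23] -> 23
  [49, 40, -48, 39] -> [-48, 39, 40, 49] -> [39, 40, 49] -> [33, 34, 43] -> 43
  [16, -24, 39, 15, -47, -10, -5, 24, 4] -> [-47, -24, -10, -5, 4, 15, 16, 24, 39] -> [15, 16, 24, 39] -> [9, 10, 18, 33] -> 33
  [40, -49, 18, -42] -> [-49, -42, 18, 40] -> [18, 40] -> [12, 34] -> 34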